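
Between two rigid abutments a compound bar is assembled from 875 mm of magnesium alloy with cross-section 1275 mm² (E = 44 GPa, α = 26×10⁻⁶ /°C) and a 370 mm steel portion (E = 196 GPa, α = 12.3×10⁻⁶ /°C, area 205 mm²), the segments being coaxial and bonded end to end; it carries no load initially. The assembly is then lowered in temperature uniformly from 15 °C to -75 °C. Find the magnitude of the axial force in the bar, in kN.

P ≈ 99.1 kN (tensile)

Free thermal contraction of the whole bar: Σ αᵢΔT Lᵢ = 26×10⁻⁶×90×875 + 12.3×10⁻⁶×90×370 = 2.457 mm.
The rigid supports impose zero overall length change; the single axial force P common to all segments must satisfy P Σ Lᵢ/(AᵢEᵢ) = δ_free.
Σ Lᵢ/(AᵢEᵢ) = 875/(1275×44×10³) + 370/(205×196×10³) = 2.481×10⁻⁵ mm/N.
P = 2.457 / 2.481×10⁻⁵ = 99050 N = 99.05 kN, tensile.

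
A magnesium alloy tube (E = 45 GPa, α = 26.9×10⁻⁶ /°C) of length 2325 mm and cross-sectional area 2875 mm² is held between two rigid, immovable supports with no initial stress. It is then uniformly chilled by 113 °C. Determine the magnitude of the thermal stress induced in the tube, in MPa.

σ ≈ 137 MPa (tensile)

The supports are rigid, so the total axial strain is zero. The restrained thermal strain is ε = αΔT = 26.9×10⁻⁶ × 113 = 3039.7×10⁻⁶.
Hence σ = E·αΔT = 45×10³ × 3039.7×10⁻⁶ = 136.8 MPa, tensile.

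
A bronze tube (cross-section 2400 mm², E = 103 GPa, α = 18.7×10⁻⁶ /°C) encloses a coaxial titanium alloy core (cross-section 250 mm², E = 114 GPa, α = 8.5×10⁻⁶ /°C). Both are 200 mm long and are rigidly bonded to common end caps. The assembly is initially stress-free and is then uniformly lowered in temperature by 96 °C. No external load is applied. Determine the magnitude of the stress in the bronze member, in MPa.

σ ≈ 10.4 MPa (tensile)

Equilibrium of a rigid end plate with no external load gives equal and opposite internal forces ±P in the two members. Since α_{bronze} > α_{titanium alloy}, cooling drives the bronze into tension and the titanium alloy into compression.
Compatibility of the two members (thermal + elastic change equal): (α₁ − α₂)ΔT = P·[1/(A₁E₁) + 1/(A₂E₂)].
|α₁ − α₂|·ΔT = 10.2×10⁻⁶ × 96 = 0.0009792.
1/(A₁E₁) + 1/(A₂E₂) = 1/(2400×103×10³) + 1/(250×114×10³) = 3.913×10⁻⁸ N⁻¹.
So P = 0.0009792 / 3.913×10⁻⁸ = 25.02 kN.
σ_{bronze} = P/A₁ = 25020/2400 = 10.43 MPa, tensile.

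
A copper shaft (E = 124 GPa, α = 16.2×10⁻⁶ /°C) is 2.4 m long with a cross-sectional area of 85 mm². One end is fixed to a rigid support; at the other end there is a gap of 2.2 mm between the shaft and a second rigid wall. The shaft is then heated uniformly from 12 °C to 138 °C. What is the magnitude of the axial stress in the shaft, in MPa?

Free thermal elongation = αΔT L = 16.2×10⁻⁶ × 126 × 2400 = 4.899 mm.
This exceeds the 2.2 mm gap, so the wall pushes back. The portion of expansion that must be recovered elastically is δ_free − gap = 4.899 − 2.2 = 2.699 mm.
Compatibility: PL/(AE) = 2.699 mm, so σ = P/A = E × (2.699/2400) = 139.4 MPa.

σ ≈ 139 MPa (compressive)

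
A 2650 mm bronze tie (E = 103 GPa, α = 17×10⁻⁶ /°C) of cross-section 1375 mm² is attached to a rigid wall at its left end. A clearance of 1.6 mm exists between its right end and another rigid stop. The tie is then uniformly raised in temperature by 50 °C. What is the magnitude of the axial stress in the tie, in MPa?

σ ≈ 25.4 MPa (compressive)

Unrestrained expansion: δ_free = αΔT L = 17×10⁻⁶ × 50 × 2650 = 2.252 mm.
This exceeds the 1.6 mm gap, so the wall pushes back. The portion of expansion that must be recovered elastically is δ_free − gap = 2.252 − 1.6 = 0.6525 mm.
Compatibility: PL/(AE) = 0.6525 mm, so σ = P/A = E × (0.6525/2650) = 25.36 MPa.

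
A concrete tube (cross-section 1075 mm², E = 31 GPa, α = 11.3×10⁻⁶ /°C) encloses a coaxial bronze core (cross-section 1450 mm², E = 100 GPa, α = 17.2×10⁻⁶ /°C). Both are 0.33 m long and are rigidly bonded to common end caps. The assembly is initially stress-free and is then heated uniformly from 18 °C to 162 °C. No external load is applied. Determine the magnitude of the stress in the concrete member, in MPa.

σ ≈ 21.4 MPa (tensile)

Both members must finish at the same length. With the larger α, the bronze tends to over-expand; the plates restrain it, putting the bronze in compression and the concrete in tension. With no external load the two internal forces are equal and opposite, magnitude P.
Compatibility of the two members (thermal + elastic change equal): (α₁ − α₂)ΔT = P·[1/(A₁E₁) + 1/(A₂E₂)].
|α₁ − α₂|·ΔT = 5.9×10⁻⁶ × 144 = 0.0008496.
1/(A₁E₁) + 1/(A₂E₂) = 1/(1075×31×10³) + 1/(1450×100×10³) = 3.69×10⁻⁸ N⁻¹.
So P = 0.0008496 / 3.69×10⁻⁸ = 23.02 kN.
σ_{concrete} = P/A₁ = 23020/1075 = 21.42 MPa, tensile.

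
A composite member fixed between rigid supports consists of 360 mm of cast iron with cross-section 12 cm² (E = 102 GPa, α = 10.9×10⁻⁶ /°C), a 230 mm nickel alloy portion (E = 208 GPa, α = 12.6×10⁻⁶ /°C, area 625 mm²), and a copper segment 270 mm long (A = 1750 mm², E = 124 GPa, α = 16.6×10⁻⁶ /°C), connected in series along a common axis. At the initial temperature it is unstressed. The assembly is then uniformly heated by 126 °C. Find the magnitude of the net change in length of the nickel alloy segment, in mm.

Free thermal expansion of the whole bar: Σ αᵢΔT Lᵢ = 10.9×10⁻⁶×126×360 + 12.6×10⁻⁶×126×230 + 16.6×10⁻⁶×126×270 = 1.424 mm.
The rigid supports impose zero overall length change; the single axial force P common to all segments must satisfy P Σ Lᵢ/(AᵢEᵢ) = δ_free.
The series flexibility is Σ Lᵢ/(AᵢEᵢ) = 360/(1200×102×10³) + 230/(625×208×10³) + 270/(1750×124×10³) = 5.955×10⁻⁶ mm/N.
Hence P = δ_free / Σ(L/AE) = 1.424/5.955×10⁻⁶ = 239.2 kN (compressive).
For the nickel alloy segment, free thermal change = 12.6×10⁻⁶×126×230 = 0.3651 mm and elastic change from P = 239200×230/(625×208×10³) = 0.4232 mm; these oppose, so the net change is 0.058 mm (segment shortens).

|ΔL| ≈ 0.058 mm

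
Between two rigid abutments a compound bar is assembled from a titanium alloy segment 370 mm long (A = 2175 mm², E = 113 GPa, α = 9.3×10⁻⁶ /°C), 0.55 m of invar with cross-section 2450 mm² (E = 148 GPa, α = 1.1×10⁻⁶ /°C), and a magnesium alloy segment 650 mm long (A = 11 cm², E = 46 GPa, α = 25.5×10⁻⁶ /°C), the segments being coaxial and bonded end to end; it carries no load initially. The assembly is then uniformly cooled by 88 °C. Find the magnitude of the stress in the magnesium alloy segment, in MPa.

σ ≈ 104 MPa (tensile)

With the walls removed the bar would change length by δ_free = Σ αᵢΔT Lᵢ = 9.3×10⁻⁶×88×370 + 1.1×10⁻⁶×88×550 + 25.5×10⁻⁶×88×650 = 1.815 mm.
The rigid supports impose zero overall length change; the single axial force P common to all segments must satisfy P Σ Lᵢ/(AᵢEᵢ) = δ_free.
Σ Lᵢ/(AᵢEᵢ) = 370/(2175×113×10³) + 550/(2450×148×10³) + 650/(1100×46×10³) = 1.587×10⁻⁵ mm/N.
So P = 1.815 / 1.587×10⁻⁵ = 114.4 kN, tensile.
σ_{magnesium alloy} = P / A = 114400 / 1100 = 104 MPa.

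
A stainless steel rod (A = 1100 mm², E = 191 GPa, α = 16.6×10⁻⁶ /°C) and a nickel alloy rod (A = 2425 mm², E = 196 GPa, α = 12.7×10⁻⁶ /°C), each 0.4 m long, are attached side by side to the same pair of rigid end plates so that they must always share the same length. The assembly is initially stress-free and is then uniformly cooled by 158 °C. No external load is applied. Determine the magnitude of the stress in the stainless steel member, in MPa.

σ ≈ 81.6 MPa (tensile)

Equilibrium of a rigid end plate with no external load gives equal and opposite internal forces ±P in the two members. Since α_{stainless steel} > α_{nickel alloy}, cooling drives the stainless steel into tension and the nickel alloy into compression.
Equating the net (thermal + elastic) strains gives |α₁ − α₂|·ΔT = P·[1/(A₁E₁) + 1/(A₂E₂)].
|α₁ − α₂|·ΔT = 3.9×10⁻⁶ × 158 = 0.0006162.
1/(A₁E₁) + 1/(A₂E₂) = 1/(1100×191×10³) + 1/(2425×196×10³) = 6.864×10⁻⁹ N⁻¹.
So P = 0.0006162 / 6.864×10⁻⁹ = 89.78 kN.
σ_{stainless steel} = P/A₁ = 89780/1100 = 81.62 MPa, tensile.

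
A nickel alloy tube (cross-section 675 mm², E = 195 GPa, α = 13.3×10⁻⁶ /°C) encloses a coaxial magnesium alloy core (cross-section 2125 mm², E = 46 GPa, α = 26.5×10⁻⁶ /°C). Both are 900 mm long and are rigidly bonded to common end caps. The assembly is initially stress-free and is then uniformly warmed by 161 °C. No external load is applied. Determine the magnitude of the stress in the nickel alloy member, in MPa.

The magnesium alloy has the larger α, so on heating it would change length more than the nickel alloy if both were free. The rigid plates force a common final length, so the magnesium alloy is put into compression and the nickel alloy into tension, with equal and opposite forces P (no external load).
Equating the net (thermal + elastic) strains gives |α₁ − α₂|·ΔT = P·[1/(A₁E₁) + 1/(A₂E₂)].
|α₁ − α₂|·ΔT = 13.2×10⁻⁶ × 161 = 0.002125.
1/(A₁E₁) + 1/(A₂E₂) = 1/(675×195×10³) + 1/(2125×46×10³) = 1.783×10⁻⁸ N⁻¹.
So P = 0.002125 / 1.783×10⁻⁸ = 119.2 kN.
σ_{nickel alloy} = P/A₁ = 119200/675 = 176.6 MPa, tensile.

σ ≈ 177 MPa (tensile)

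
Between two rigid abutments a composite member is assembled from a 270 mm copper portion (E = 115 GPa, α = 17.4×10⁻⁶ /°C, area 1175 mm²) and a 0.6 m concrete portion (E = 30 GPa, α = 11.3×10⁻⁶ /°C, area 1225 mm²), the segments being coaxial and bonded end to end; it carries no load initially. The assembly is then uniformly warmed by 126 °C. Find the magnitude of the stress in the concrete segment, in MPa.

σ ≈ 64.4 MPa (compressive)

With the walls removed the bar would change length by δ_free = Σ αᵢΔT Lᵢ = 17.4×10⁻⁶×126×270 + 11.3×10⁻⁶×126×600 = 1.446 mm.
The walls prevent any net length change, so an axial force P (same in every segment) develops. Compatibility: P · Σ Lᵢ/(AᵢEᵢ) = δ_free.
The series flexibility is Σ Lᵢ/(AᵢEᵢ) = 270/(1175×115×10³) + 600/(1225×30×10³) = 1.832×10⁻⁵ mm/N.
P = 1.446 / 1.832×10⁻⁵ = 78920 N = 78.92 kN, compressive.
σ_{concrete} = P / A = 78920 / 1225 = 64.43 MPa.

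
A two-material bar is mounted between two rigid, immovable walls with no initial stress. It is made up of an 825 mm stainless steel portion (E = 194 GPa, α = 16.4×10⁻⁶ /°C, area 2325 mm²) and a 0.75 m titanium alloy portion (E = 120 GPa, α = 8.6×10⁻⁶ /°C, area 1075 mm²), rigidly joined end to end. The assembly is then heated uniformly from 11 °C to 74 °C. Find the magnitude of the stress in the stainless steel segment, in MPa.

If the supports were absent, the total length change would be Σ αᵢΔT Lᵢ = 16.4×10⁻⁶×63×825 + 8.6×10⁻⁶×63×750 = 1.259 mm.
The rigid supports impose zero overall length change; the single axial force P common to all segments must satisfy P Σ Lᵢ/(AᵢEᵢ) = δ_free.
Σ Lᵢ/(AᵢEᵢ) = 825/(2325×194×10³) + 750/(1075×120×10³) = 7.643×10⁻⁶ mm/N.
P = 1.259 / 7.643×10⁻⁶ = 164700 N = 164.7 kN, compressive.
σ_{stainless steel} = P / A = 164700 / 2325 = 70.84 MPa.

σ ≈ 70.8 MPa (compressive)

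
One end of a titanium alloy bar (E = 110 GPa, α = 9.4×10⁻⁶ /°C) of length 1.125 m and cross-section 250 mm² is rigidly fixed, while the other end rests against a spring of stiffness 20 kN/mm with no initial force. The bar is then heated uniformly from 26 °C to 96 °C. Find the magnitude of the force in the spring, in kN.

P ≈ 8.14 kN

If the spring were absent the bar would lengthen by αΔT L = 9.4×10⁻⁶ × 70 × 1125 = 0.7402 mm.
With a force P in the spring, the elastic change of the bar is PL/(AE) and that of the spring is P/k; compatibility requires their sum to equal δ_free.
P [ L/(AE) + 1/k ] = δ_free → P [ 1125/(250×110×10³) + 1/(20×10³) ] = 0.7402.
P = 0.7402 / 9.091×10⁻⁵ = 8143 N.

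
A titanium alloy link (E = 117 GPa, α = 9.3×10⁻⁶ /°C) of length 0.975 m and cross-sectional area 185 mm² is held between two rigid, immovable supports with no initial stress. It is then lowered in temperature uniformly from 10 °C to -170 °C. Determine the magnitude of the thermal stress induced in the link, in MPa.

σ ≈ 196 MPa (tensile)

With length fixed, the mechanical strain must cancel the thermal strain αΔT = 9.3×10⁻⁶ × 180 = 1674×10⁻⁶.
The stress required to suppress this strain is σ = Eε = 117×10³ × 1674×10⁻⁶ = 195.9 MPa, tensile since the link is trying to contract.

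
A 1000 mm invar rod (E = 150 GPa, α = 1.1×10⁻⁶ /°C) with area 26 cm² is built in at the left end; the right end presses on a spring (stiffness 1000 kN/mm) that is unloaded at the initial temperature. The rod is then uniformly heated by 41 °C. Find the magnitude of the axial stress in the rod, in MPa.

σ ≈ 4.87 MPa (compressive)

The unrestrained thermal change is αΔT L = 1.1×10⁻⁶ × 41 × 1000 = 0.0451 mm.
With a force P in the spring, the elastic change of the rod is PL/(AE) and that of the spring is P/k; compatibility requires their sum to equal δ_free.
So P = δ_free / [L/(AE) + 1/k] = 0.0451 / [ 1000/(2600×150×10³) + 1/(1000×10³) ].
P = 0.0451 / 3.564×10⁻⁶ = 12650 N.
σ = P/A = 12650/2600 = 4.867 MPa.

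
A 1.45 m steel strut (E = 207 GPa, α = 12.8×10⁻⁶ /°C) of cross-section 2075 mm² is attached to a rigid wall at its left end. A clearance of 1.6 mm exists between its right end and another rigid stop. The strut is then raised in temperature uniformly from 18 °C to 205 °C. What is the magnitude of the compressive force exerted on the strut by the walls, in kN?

P ≈ 554 kN

Free thermal elongation = αΔT L = 12.8×10⁻⁶ × 187 × 1450 = 3.471 mm.
The gap closes (δ_free > 1.6 mm) and the wall then resists a further 3.471 − 1.6 = 1.871 mm of expansion.
That suppressed elongation corresponds to σ = E·Δ/L = 207×10³ × 1.871/1450 = 267.1 MPa.
Force on the wall = σA = 267.1 × 2075 mm² = 554.2 kN.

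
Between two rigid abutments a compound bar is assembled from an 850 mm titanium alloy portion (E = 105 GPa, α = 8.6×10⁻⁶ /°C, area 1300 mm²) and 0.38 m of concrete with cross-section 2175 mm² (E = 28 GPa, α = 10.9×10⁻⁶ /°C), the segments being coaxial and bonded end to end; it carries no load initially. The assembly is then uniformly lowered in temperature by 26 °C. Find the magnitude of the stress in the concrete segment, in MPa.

σ ≈ 11 MPa (tensile)

If the supports were absent, the total length change would be Σ αᵢΔT Lᵢ = 8.6×10⁻⁶×26×850 + 10.9×10⁻⁶×26×380 = 0.2978 mm.
Since the ends are fixed, an axial force P builds up, equal in every segment, with P · Σ Lᵢ/(AᵢEᵢ) = δ_free.
Σ Lᵢ/(AᵢEᵢ) = 850/(1300×105×10³) + 380/(2175×28×10³) = 1.247×10⁻⁵ mm/N.
P = 0.2978 / 1.247×10⁻⁵ = 23880 N = 23.88 kN, tensile.
σ_{concrete} = P / A = 23880 / 2175 = 10.98 MPa.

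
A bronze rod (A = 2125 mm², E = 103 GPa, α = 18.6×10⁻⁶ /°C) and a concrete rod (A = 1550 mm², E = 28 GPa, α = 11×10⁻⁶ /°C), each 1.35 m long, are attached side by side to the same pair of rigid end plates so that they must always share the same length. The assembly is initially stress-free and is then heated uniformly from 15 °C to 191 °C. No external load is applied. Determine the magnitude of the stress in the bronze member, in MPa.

The bronze has the larger α, so on heating it would change length more than the concrete if both were free. The rigid plates force a common final length, so the bronze is put into compression and the concrete into tension, with equal and opposite forces P (no external load).
Equating the net (thermal + elastic) strains gives |α₁ − α₂|·ΔT = P·[1/(A₁E₁) + 1/(A₂E₂)].
|α₁ − α₂|·ΔT = 7.6×10⁻⁶ × 176 = 0.001338.
1/(A₁E₁) + 1/(A₂E₂) = 1/(2125×103×10³) + 1/(1550×28×10³) = 2.761×10⁻⁸ N⁻¹.
P = 0.001338 / 2.761×10⁻⁸ = 48450 N = 48.45 kN.
σ_{bronze} = P/A₁ = 48450/2125 = 22.8 MPa, compressive.

σ ≈ 22.8 MPa (compressive)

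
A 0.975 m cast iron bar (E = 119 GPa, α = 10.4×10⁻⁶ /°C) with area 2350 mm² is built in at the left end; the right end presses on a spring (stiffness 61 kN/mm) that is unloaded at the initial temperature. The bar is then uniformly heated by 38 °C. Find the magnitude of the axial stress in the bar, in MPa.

If the spring were absent the bar would lengthen by αΔT L = 10.4×10⁻⁶ × 38 × 975 = 0.3853 mm.
Let P be the compressive force at the spring. The bar shortens elastically by PL/(AE) and the spring compresses by P/k; together these equal δ_free.
P [ L/(AE) + 1/k ] = δ_free → P [ 975/(2350×119×10³) + 1/(61×10³) ] = 0.3853.
P = 0.3853 / 1.988×10⁻⁵ = 19380 N.
σ = P/A = 19380/2350 = 8.248 MPa.

σ ≈ 8.25 MPa (compressive)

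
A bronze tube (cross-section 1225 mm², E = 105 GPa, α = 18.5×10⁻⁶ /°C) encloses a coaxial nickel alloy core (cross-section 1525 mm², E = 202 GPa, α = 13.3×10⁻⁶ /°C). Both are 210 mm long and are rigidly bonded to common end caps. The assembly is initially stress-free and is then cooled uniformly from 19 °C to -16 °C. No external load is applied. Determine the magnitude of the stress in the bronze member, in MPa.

σ ≈ 13.5 MPa (tensile)

Both members must finish at the same length. With the larger α, the bronze tends to over-contract; the plates restrain it, putting the bronze in tension and the nickel alloy in compression. With no external load the two internal forces are equal and opposite, magnitude P.
Equating the net (thermal + elastic) strains gives |α₁ − α₂|·ΔT = P·[1/(A₁E₁) + 1/(A₂E₂)].
|α₁ − α₂|·ΔT = 5.2×10⁻⁶ × 35 = 0.000182.
1/(A₁E₁) + 1/(A₂E₂) = 1/(1225×105×10³) + 1/(1525×202×10³) = 1.102×10⁻⁸ N⁻¹.
So P = 0.000182 / 1.102×10⁻⁸ = 16.51 kN.
σ_{bronze} = P/A₁ = 16510/1225 = 13.48 MPa, tensile.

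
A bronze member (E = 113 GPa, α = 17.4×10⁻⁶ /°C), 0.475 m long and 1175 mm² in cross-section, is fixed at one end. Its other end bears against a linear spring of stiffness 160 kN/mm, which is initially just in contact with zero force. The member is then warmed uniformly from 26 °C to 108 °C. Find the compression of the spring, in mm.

The unrestrained thermal change is αΔT L = 17.4×10⁻⁶ × 82 × 475 = 0.6777 mm.
With a force P in the spring, the elastic change of the member is PL/(AE) and that of the spring is P/k; compatibility requires their sum to equal δ_free.
So P = δ_free / [L/(AE) + 1/k] = 0.6777 / [ 475/(1175×113×10³) + 1/(160×10³) ].
P = 0.6777 / 9.827×10⁻⁶ = 68960 N.
Spring compression = P/k = 68960/(160×10³) = 0.431 mm.

δ ≈ 0.431 mm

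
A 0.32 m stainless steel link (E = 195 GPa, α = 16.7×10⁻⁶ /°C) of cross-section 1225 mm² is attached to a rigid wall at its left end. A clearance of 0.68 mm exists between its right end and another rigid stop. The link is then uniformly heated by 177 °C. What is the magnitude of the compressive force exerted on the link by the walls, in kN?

Free thermal elongation = αΔT L = 16.7×10⁻⁶ × 177 × 320 = 0.9459 mm.
After closing the 0.68 mm clearance, 0.9459 − 0.68 = 0.2659 mm of expansion remains to be suppressed by the wall.
Compatibility: PL/(AE) = 0.2659 mm, so σ = P/A = E × (0.2659/320) = 162 MPa.
P = σA = 162 × 1225 = 198.5 kN.

P ≈ 198 kN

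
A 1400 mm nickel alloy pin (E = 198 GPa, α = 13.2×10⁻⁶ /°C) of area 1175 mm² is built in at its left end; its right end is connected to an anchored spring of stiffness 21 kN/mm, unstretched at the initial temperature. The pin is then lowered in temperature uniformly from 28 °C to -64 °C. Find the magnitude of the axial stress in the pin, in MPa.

The unrestrained thermal change is αΔT L = 13.2×10⁻⁶ × 92 × 1400 = 1.7 mm.
Let P be the tensile force in the spring. The pin extends elastically by PL/(AE) and the spring stretches by P/k; together these equal δ_free.
P [ L/(AE) + 1/k ] = δ_free → P [ 1400/(1175×198×10³) + 1/(21×10³) ] = 1.7.
P = 1.7 / 5.364×10⁻⁵ = 31700 N.
σ = P/A = 31700/1175 = 26.98 MPa.

σ ≈ 27 MPa (tensile)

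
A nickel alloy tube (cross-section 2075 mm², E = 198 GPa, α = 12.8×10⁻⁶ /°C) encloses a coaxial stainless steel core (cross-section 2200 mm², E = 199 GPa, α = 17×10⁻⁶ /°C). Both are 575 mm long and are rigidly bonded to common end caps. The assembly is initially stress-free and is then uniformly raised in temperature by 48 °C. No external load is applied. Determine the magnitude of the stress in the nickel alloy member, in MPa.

σ ≈ 20.6 MPa (tensile)

Both members must finish at the same length. With the larger α, the stainless steel tends to over-expand; the plates restrain it, putting the stainless steel in compression and the nickel alloy in tension. With no external load the two internal forces are equal and opposite, magnitude P.
Compatibility of the two members (thermal + elastic change equal): (α₁ − α₂)ΔT = P·[1/(A₁E₁) + 1/(A₂E₂)].
|α₁ − α₂|·ΔT = 4.2×10⁻⁶ × 48 = 0.0002016.
1/(A₁E₁) + 1/(A₂E₂) = 1/(2075×198×10³) + 1/(2200×199×10³) = 4.718×10⁻⁹ N⁻¹.
P = 0.0002016 / 4.718×10⁻⁹ = 42730 N = 42.73 kN.
σ_{nickel alloy} = P/A₁ = 42730/2075 = 20.59 MPa, tensile.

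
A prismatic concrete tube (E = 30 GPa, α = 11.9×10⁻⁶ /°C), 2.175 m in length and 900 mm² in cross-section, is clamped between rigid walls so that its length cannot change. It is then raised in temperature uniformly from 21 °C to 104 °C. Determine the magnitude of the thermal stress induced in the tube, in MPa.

σ ≈ 29.6 MPa (compressive)

Because both ends are immovable the net strain is zero, and the suppressed thermal strain is αΔT = 11.9×10⁻⁶ × 83 = 987.7×10⁻⁶.
The stress required to suppress this strain is σ = Eε = 30×10³ × 987.7×10⁻⁶ = 29.63 MPa, compressive since the tube is trying to expand.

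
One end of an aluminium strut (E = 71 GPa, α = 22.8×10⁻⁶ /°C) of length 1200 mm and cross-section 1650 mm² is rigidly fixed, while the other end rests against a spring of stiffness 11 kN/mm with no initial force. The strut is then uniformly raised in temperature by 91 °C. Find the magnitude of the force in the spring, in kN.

If the spring were absent the strut would lengthen by αΔT L = 22.8×10⁻⁶ × 91 × 1200 = 2.49 mm.
With a force P in the spring, the elastic change of the strut is PL/(AE) and that of the spring is P/k; compatibility requires their sum to equal δ_free.
So P = δ_free / [L/(AE) + 1/k] = 2.49 / [ 1200/(1650×71×10³) + 1/(11×10³) ].
P = 2.49 / 0.0001012 = 24610 N.

P ≈ 24.6 kN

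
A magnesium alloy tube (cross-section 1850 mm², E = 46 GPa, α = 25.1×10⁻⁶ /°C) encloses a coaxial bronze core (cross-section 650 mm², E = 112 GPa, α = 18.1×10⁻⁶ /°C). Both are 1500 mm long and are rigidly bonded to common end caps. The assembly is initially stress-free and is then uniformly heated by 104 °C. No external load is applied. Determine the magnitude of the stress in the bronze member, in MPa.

σ ≈ 43.9 MPa (tensile)

Equilibrium of a rigid end plate with no external load gives equal and opposite internal forces ±P in the two members. Since α_{magnesium alloy} > α_{bronze}, heating drives the magnesium alloy into compression and the bronze into tension.
Equating the net (thermal + elastic) strains gives |α₁ − α₂|·ΔT = P·[1/(A₁E₁) + 1/(A₂E₂)].
|α₁ − α₂|·ΔT = 7×10⁻⁶ × 104 = 0.000728.
1/(A₁E₁) + 1/(A₂E₂) = 1/(1850×46×10³) + 1/(650×112×10³) = 2.549×10⁻⁸ N⁻¹.
P = 0.000728 / 2.549×10⁻⁸ = 28560 N = 28.56 kN.
σ_{bronze} = P/A₂ = 28560/650 = 43.94 MPa, tensile.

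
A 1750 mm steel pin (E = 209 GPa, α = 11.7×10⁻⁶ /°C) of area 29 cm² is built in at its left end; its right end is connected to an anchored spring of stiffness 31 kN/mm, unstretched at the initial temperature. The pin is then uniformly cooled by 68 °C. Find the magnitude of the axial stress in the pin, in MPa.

σ ≈ 13.7 MPa (tensile)

The unrestrained thermal change is αΔT L = 11.7×10⁻⁶ × 68 × 1750 = 1.392 mm.
Let P be the tensile force in the spring. The pin extends elastically by PL/(AE) and the spring stretches by P/k; together these equal δ_free.
P [ L/(AE) + 1/k ] = δ_free → P [ 1750/(2900×209×10³) + 1/(31×10³) ] = 1.392.
P = 1.392 / 3.515×10⁻⁵ = 39620 N.
σ = P/A = 39620/2900 = 13.66 MPa.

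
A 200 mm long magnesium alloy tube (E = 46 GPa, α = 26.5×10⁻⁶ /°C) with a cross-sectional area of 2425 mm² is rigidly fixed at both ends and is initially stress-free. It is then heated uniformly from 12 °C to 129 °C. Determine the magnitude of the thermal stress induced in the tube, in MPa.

σ ≈ 143 MPa (compressive)

Because both ends are immovable the net strain is zero, and the suppressed thermal strain is αΔT = 26.5×10⁻⁶ × 117 = 3100.5×10⁻⁶.
σ = EαΔT = 46×10³ × 26.5×10⁻⁶ × 117 = 142.6 MPa (compressive; the tube is trying to expand).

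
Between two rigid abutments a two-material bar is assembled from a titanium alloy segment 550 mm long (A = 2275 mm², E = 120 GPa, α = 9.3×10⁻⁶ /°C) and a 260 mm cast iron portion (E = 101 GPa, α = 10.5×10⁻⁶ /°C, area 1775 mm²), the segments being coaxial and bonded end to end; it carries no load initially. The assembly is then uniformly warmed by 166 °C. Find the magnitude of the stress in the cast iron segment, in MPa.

σ ≈ 212 MPa (compressive)

If the supports were absent, the total length change would be Σ αᵢΔT Lᵢ = 9.3×10⁻⁶×166×550 + 10.5×10⁻⁶×166×260 = 1.302 mm.
Since the ends are fixed, an axial force P builds up, equal in every segment, with P · Σ Lᵢ/(AᵢEᵢ) = δ_free.
Σ Lᵢ/(AᵢEᵢ) = 550/(2275×120×10³) + 260/(1775×101×10³) = 3.465×10⁻⁶ mm/N.
Hence P = δ_free / Σ(L/AE) = 1.302/3.465×10⁻⁶ = 375.8 kN (compressive).
σ_{cast iron} = P / A = 375800 / 1775 = 211.7 MPa.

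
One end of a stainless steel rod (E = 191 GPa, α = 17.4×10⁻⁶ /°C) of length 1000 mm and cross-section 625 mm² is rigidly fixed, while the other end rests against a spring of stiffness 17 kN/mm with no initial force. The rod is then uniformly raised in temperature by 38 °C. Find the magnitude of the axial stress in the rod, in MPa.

If the spring were absent the rod would lengthen by αΔT L = 17.4×10⁻⁶ × 38 × 1000 = 0.6612 mm.
With a force P in the spring, the elastic change of the rod is PL/(AE) and that of the spring is P/k; compatibility requires their sum to equal δ_free.
P [ L/(AE) + 1/k ] = δ_free → P [ 1000/(625×191×10³) + 1/(17×10³) ] = 0.6612.
P = 0.6612 / 6.72×10⁻⁵ = 9839 N.
σ = P/A = 9839/625 = 15.74 MPa.

σ ≈ 15.7 MPa (compressive)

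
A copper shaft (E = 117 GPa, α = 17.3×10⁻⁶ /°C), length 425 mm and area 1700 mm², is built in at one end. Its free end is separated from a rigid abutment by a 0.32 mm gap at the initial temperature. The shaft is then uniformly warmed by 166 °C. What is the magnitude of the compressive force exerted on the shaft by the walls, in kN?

Unrestrained expansion: δ_free = αΔT L = 17.3×10⁻⁶ × 166 × 425 = 1.221 mm.
This exceeds the 0.32 mm gap, so the wall pushes back. The portion of expansion that must be recovered elastically is δ_free − gap = 1.221 − 0.32 = 0.9005 mm.
Compatibility: PL/(AE) = 0.9005 mm, so σ = P/A = E × (0.9005/425) = 247.9 MPa.
P = σA = 247.9 × 1700 = 421.4 kN.

P ≈ 421 kN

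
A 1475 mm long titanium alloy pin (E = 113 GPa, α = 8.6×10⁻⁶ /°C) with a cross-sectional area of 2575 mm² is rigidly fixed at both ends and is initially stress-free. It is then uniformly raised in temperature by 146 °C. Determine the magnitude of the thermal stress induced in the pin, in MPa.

σ ≈ 142 MPa (compressive)

Because both ends are immovable the net strain is zero, and the suppressed thermal strain is αΔT = 8.6×10⁻⁶ × 146 = 1255.6×10⁻⁶.
Hence σ = E·αΔT = 113×10³ × 1255.6×10⁻⁶ = 141.9 MPa, compressive.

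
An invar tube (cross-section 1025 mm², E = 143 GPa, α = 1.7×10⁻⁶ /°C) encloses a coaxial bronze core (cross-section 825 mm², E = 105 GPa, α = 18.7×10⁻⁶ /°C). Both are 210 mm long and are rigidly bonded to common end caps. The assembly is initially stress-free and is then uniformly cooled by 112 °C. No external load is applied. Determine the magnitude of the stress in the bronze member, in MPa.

Both members must finish at the same length. With the larger α, the bronze tends to over-contract; the plates restrain it, putting the bronze in tension and the invar in compression. With no external load the two internal forces are equal and opposite, magnitude P.
Equating the net (thermal + elastic) strains gives |α₁ − α₂|·ΔT = P·[1/(A₁E₁) + 1/(A₂E₂)].
|α₁ − α₂|·ΔT = 17×10⁻⁶ × 112 = 0.001904.
1/(A₁E₁) + 1/(A₂E₂) = 1/(1025×143×10³) + 1/(825×105×10³) = 1.837×10⁻⁸ N⁻¹.
So P = 0.001904 / 1.837×10⁻⁸ = 103.7 kN.
σ_{bronze} = P/A₂ = 103700/825 = 125.7 MPa, tensile.

σ ≈ 126 MPa (tensile)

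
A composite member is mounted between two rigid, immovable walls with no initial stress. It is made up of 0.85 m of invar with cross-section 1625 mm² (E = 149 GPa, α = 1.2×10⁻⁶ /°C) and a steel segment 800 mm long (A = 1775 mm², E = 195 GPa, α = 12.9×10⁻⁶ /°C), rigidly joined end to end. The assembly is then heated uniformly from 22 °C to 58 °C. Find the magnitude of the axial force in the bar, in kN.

P ≈ 70.1 kN (compressive)

Free thermal expansion of the whole bar: Σ αᵢΔT Lᵢ = 1.2×10⁻⁶×36×850 + 12.9×10⁻⁶×36×800 = 0.4082 mm.
The walls prevent any net length change, so an axial force P (same in every segment) develops. Compatibility: P · Σ Lᵢ/(AᵢEᵢ) = δ_free.
The series flexibility is Σ Lᵢ/(AᵢEᵢ) = 850/(1625×149×10³) + 800/(1775×195×10³) = 5.822×10⁻⁶ mm/N.
Hence P = δ_free / Σ(L/AE) = 0.4082/5.822×10⁻⁶ = 70.12 kN (compressive).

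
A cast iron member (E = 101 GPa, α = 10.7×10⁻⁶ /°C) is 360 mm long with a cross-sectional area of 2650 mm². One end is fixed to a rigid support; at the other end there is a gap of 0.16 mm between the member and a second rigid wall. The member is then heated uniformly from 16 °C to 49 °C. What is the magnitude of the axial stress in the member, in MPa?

Unrestrained expansion: δ_free = αΔT L = 10.7×10⁻⁶ × 33 × 360 = 0.1271 mm.
Since δ_free = 0.127 mm is less than the 0.16 mm gap, the member never touches the wall. No axial force develops.

σ ≈ 0 MPa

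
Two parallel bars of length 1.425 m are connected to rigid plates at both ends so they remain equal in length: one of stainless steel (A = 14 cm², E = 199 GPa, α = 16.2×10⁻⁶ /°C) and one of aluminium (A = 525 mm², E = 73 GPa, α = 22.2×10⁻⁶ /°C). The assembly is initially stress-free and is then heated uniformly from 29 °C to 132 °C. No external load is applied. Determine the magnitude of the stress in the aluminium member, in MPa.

The aluminium has the larger α, so on heating it would change length more than the stainless steel if both were free. The rigid plates force a common final length, so the aluminium is put into compression and the stainless steel into tension, with equal and opposite forces P (no external load).
Equating the net (thermal + elastic) strains gives |α₁ − α₂|·ΔT = P·[1/(A₁E₁) + 1/(A₂E₂)].
|α₁ − α₂|·ΔT = 6×10⁻⁶ × 103 = 0.000618.
1/(A₁E₁) + 1/(A₂E₂) = 1/(1400×199×10³) + 1/(525×73×10³) = 2.968×10⁻⁸ N⁻¹.
So P = 0.000618 / 2.968×10⁻⁸ = 20.82 kN.
σ_{aluminium} = P/A₂ = 20820/525 = 39.66 MPa, compressive.

σ ≈ 39.7 MPa (compressive)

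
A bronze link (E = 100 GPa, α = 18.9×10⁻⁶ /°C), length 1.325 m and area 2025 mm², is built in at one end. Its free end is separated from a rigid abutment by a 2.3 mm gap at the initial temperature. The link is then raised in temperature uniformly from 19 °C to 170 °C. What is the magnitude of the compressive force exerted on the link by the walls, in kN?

P ≈ 226 kN

Free thermal elongation = αΔT L = 18.9×10⁻⁶ × 151 × 1325 = 3.781 mm.
The gap closes (δ_free > 2.3 mm) and the wall then resists a further 3.781 − 2.3 = 1.481 mm of expansion.
So σ = E(δ_free − g)/L = 100×10³ × 1.481/1325 = 111.8 MPa.
P = σA = 111.8 × 2025 = 226.4 kN.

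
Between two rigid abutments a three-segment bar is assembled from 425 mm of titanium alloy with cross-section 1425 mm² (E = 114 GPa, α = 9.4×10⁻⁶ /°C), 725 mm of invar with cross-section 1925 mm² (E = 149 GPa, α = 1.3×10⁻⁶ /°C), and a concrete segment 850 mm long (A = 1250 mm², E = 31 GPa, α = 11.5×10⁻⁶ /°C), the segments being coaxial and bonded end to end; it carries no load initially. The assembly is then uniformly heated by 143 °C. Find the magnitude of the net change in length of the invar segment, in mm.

|ΔL| ≈ 0.0616 mm

Free thermal expansion of the whole bar: Σ αᵢΔT Lᵢ = 9.4×10⁻⁶×143×425 + 1.3×10⁻⁶×143×725 + 11.5×10⁻⁶×143×850 = 2.104 mm.
Since the ends are fixed, an axial force P builds up, equal in every segment, with P · Σ Lᵢ/(AᵢEᵢ) = δ_free.
The series flexibility is Σ Lᵢ/(AᵢEᵢ) = 425/(1425×114×10³) + 725/(1925×149×10³) + 850/(1250×31×10³) = 2.708×10⁻⁵ mm/N.
Hence P = δ_free / Σ(L/AE) = 2.104/2.708×10⁻⁵ = 77.69 kN (compressive).
For the invar segment, free thermal change = 1.3×10⁻⁶×143×725 = 0.1348 mm and elastic change from P = 77690×725/(1925×149×10³) = 0.1964 mm; these oppose, so the net change is 0.0616 mm (segment shortens).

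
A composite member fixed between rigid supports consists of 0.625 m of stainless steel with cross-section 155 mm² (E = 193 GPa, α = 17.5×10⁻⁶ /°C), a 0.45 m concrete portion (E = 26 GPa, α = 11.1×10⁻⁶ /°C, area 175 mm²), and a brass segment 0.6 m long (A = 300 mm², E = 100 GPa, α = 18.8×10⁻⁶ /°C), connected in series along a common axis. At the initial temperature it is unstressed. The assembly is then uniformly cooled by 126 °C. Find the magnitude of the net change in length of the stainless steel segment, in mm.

|ΔL| ≈ 0.866 mm

With the walls removed the bar would change length by δ_free = Σ αᵢΔT Lᵢ = 17.5×10⁻⁶×126×625 + 11.1×10⁻⁶×126×450 + 18.8×10⁻⁶×126×600 = 3.429 mm.
Since the ends are fixed, an axial force P builds up, equal in every segment, with P · Σ Lᵢ/(AᵢEᵢ) = δ_free.
The series flexibility is Σ Lᵢ/(AᵢEᵢ) = 625/(155×193×10³) + 450/(175×26×10³) + 600/(300×100×10³) = 0.0001398 mm/N.
So P = 3.429 / 0.0001398 = 24.53 kN, tensile.
For the stainless steel segment, free thermal change = 17.5×10⁻⁶×126×625 = 1.378 mm and elastic change from P = 24530×625/(155×193×10³) = 0.5124 mm; these oppose, so the net change is 0.866 mm (segment shortens).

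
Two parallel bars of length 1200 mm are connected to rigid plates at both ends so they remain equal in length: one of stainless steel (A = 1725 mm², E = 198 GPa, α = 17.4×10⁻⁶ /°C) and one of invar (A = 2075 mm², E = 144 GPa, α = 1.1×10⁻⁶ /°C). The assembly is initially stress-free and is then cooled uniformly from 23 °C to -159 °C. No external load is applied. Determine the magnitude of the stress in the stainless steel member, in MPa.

Equilibrium of a rigid end plate with no external load gives equal and opposite internal forces ±P in the two members. Since α_{stainless steel} > α_{invar}, cooling drives the stainless steel into tension and the invar into compression.
Compatibility of the two members (thermal + elastic change equal): (α₁ − α₂)ΔT = P·[1/(A₁E₁) + 1/(A₂E₂)].
|α₁ − α₂|·ΔT = 16.3×10⁻⁶ × 182 = 0.002967.
1/(A₁E₁) + 1/(A₂E₂) = 1/(1725×198×10³) + 1/(2075×144×10³) = 6.275×10⁻⁹ N⁻¹.
P = 0.002967 / 6.275×10⁻⁹ = 472800 N = 472.8 kN.
σ_{stainless steel} = P/A₁ = 472800/1725 = 274.1 MPa, tensile.

σ ≈ 274 MPa (tensile)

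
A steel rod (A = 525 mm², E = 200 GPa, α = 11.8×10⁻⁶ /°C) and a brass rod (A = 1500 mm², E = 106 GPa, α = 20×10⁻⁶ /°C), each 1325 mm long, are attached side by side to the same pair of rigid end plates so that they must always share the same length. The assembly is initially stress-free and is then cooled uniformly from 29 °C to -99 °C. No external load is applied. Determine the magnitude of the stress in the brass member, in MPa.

σ ≈ 44.3 MPa (tensile)

Equilibrium of a rigid end plate with no external load gives equal and opposite internal forces ±P in the two members. Since α_{brass} > α_{steel}, cooling drives the brass into tension and the steel into compression.
Compatibility of the two members (thermal + elastic change equal): (α₁ − α₂)ΔT = P·[1/(A₁E₁) + 1/(A₂E₂)].
|α₁ − α₂|·ΔT = 8.2×10⁻⁶ × 128 = 0.00105.
1/(A₁E₁) + 1/(A₂E₂) = 1/(525×200×10³) + 1/(1500×106×10³) = 1.581×10⁻⁸ N⁻¹.
So P = 0.00105 / 1.581×10⁻⁸ = 66.38 kN.
σ_{brass} = P/A₂ = 66380/1500 = 44.25 MPa, tensile.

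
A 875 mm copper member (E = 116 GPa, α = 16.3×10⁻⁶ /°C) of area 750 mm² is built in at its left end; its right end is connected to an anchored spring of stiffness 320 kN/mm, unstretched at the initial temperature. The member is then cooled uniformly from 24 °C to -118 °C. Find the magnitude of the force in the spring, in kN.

P ≈ 154 kN

If the spring were absent the member would shorten by αΔT L = 16.3×10⁻⁶ × 142 × 875 = 2.025 mm.
With a force P in the spring, the elastic change of the member is PL/(AE) and that of the spring is P/k; compatibility requires their sum to equal δ_free.
So P = δ_free / [L/(AE) + 1/k] = 2.025 / [ 875/(750×116×10³) + 1/(320×10³) ].
P = 2.025 / 1.318×10⁻⁵ = 153600 N.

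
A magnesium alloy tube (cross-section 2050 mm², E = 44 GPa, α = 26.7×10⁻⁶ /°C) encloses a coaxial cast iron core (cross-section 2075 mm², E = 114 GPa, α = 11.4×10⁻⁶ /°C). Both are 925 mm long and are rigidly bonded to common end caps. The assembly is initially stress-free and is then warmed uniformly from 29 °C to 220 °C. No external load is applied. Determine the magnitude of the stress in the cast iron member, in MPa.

The magnesium alloy has the larger α, so on heating it would change length more than the cast iron if both were free. The rigid plates force a common final length, so the magnesium alloy is put into compression and the cast iron into tension, with equal and opposite forces P (no external load).
Compatibility of the two members (thermal + elastic change equal): (α₁ − α₂)ΔT = P·[1/(A₁E₁) + 1/(A₂E₂)].
|α₁ − α₂|·ΔT = 15.3×10⁻⁶ × 191 = 0.002922.
1/(A₁E₁) + 1/(A₂E₂) = 1/(2050×44×10³) + 1/(2075×114×10³) = 1.531×10⁻⁸ N⁻¹.
P = 0.002922 / 1.531×10⁻⁸ = 190800 N = 190.8 kN.
σ_{cast iron} = P/A₂ = 190800/2075 = 91.96 MPa, tensile.

σ ≈ 92 MPa (tensile)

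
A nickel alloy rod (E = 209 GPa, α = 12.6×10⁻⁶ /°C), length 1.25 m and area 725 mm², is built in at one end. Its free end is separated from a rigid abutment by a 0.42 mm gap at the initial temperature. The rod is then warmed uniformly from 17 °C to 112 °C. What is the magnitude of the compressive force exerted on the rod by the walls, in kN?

P ≈ 130 kN

Free thermal elongation = αΔT L = 12.6×10⁻⁶ × 95 × 1250 = 1.496 mm.
The gap closes (δ_free > 0.42 mm) and the wall then resists a further 1.496 − 0.42 = 1.076 mm of expansion.
That suppressed elongation corresponds to σ = E·Δ/L = 209×10³ × 1.076/1250 = 179.9 MPa.
Force on the wall = σA = 179.9 × 725 mm² = 130.5 kN.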